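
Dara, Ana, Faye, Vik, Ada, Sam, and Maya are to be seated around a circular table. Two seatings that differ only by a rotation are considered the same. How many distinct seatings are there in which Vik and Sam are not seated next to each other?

All circular seatings of 7 people number (6)! = 720.
Seatings with Vik beside Sam: treat them as a block with 2 internal orders, giving 2 × (5)! = 240.
Subtracting, 720 − 240 = 480.

480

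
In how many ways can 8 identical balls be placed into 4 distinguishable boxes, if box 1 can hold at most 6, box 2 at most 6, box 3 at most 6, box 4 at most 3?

118

By stars and bars, unrestricted non-negative solutions to x_1+…+x_4 = 8 number C(8+3,3) = 165.
Subtract solutions that violate a single cap (substitute x_i' = x_i − (cap_i+1)): x_1 ≥ 7 gives C(4,3) = 4; x_2 ≥ 7 gives C(4,3) = 4; x_3 ≥ 7 gives C(4,3) = 4; x_4 ≥ 4 gives C(7,3) = 35. Together 47.
No two caps can be exceeded simultaneously, so the pair terms are all 0.
By inclusion–exclusion the count is 165 − 47 + 0 = 118.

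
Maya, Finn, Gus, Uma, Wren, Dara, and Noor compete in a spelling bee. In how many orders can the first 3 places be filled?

This is an ordered selection of 3 from 7: P(7,3).
That gives 7 × 6 × 5 = 210.

210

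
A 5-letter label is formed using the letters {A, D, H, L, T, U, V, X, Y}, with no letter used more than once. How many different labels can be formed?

Choose and order 5 of the 9 symbols: the first letter has 9 options, the next 8, and so on down to 5.
9 × 8 × 7 × 6 × 5 = 15120.

15120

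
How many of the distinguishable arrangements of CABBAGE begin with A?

360

Fix A in the first position and arrange the remaining 6 letters.
Those 6 letters have B appearing twice, giving (6)!/(2!) = 360.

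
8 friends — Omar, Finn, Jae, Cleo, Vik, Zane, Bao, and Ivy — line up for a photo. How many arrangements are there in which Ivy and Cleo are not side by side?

Of the 8! = 40320 arrangements, those with Ivy and Cleo adjacent number 2 × 7! = 10080 (treat the pair as a block with 2 internal orders).
Complementary counting: 40320 − 10080 = 30240.

30240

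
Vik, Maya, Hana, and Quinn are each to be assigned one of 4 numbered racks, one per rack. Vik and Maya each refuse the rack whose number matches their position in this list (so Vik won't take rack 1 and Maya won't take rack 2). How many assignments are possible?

Let Aᵢ (for i ∈ {1, 2}) be the placements that put person i in their forbidden rack. Any j of these fix j positions, leaving (4−j)! ways to fill the rest, and there are C(2,j) ways to pick which j.
By inclusion–exclusion, the number of valid placements is Σ_{j=0}^{2} (−1)^j C(2,j)·(4−j)!.
Computing: 24 − 12 + 2 = 14.

14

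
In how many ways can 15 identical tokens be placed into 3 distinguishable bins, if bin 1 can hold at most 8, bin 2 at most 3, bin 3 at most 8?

Without the upper bounds there are C(17,2) = 136 ways to split 15 among 3 bins.
Subtract solutions that violate a single cap (substitute x_i' = x_i − (cap_i+1)): x_1 ≥ 9 gives C(8,2) = 28; x_2 ≥ 4 gives C(13,2) = 78; x_3 ≥ 9 gives C(8,2) = 28. Together 134.
Add back pairs where two caps are both exceeded: 6 + 0 + 6 = 12.
By inclusion–exclusion the count is 136 − 134 + 12 = 14.

14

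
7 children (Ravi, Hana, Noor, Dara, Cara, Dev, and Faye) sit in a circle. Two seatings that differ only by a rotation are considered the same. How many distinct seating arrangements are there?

720

Around a circle, 7 distinct people have 7!/7 = (6)! = 720 rotationally distinct seatings.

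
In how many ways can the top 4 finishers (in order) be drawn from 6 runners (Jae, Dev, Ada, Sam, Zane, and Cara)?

360

This is an ordered selection of 4 from 6: P(6,4).
That gives 6 × 5 × 4 × 3 = 360.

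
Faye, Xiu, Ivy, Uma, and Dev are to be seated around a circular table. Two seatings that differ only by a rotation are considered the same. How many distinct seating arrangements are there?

Fix one person's seat to break rotational symmetry; the remaining 4 people can be arranged in (4)! = 24 ways.

24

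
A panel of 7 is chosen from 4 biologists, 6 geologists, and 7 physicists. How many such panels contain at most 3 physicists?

Split by how many physicists are chosen (0 through 3).
Sum: C(7,0)·C(10,7) + C(7,1)·C(10,6) + C(7,2)·C(10,5) + C(7,3)·C(10,4) = 120 + 1470 + 5292 + 7350 = 14232.

14232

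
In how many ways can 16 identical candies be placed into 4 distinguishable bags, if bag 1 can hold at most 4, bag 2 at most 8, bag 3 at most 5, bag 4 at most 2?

19

By stars and bars, unrestricted non-negative solutions to x_1+…+x_4 = 16 number C(16+3,3) = 969.
Subtract solutions that violate a single cap (substitute x_i' = x_i − (cap_i+1)): x_1 ≥ 5 gives C(14,3) = 364; x_2 ≥ 9 gives C(10,3) = 120; x_3 ≥ 6 gives C(13,3) = 286; x_4 ≥ 3 gives C(16,3) = 560. Together 1330.
Add back pairs where two caps are both exceeded: 10 + 56 + 165 + 4 + 35 + 120 = 390.
Subtract triples: 0 + 0 + 10 + 0 = 10.
By inclusion–exclusion the count is 969 − 1330 + 390 − 10 = 19.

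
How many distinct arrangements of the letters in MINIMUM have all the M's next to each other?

Treat the 3 copies of M as a single block. The multiset to arrange is then {MMM, I, I, N, U}, 5 items in all.
That gives (5)!/(2!) = 60 arrangements.

60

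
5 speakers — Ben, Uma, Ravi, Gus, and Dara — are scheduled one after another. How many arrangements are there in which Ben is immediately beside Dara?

48

Treat {Ben, Dara} as a single unit. There are 4 units to order, and the pair itself can be ordered 2 ways.
So the count is 2·(4)! = 48.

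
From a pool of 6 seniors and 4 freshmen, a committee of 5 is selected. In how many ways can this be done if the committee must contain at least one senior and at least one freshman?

246

Unrestricted: C(10,5) = 252 ways to pick any 5 of the 10.
Selections missing a whole group: no seniors → C(4,5) = 0; no freshmen → C(6,5) = 6.
Both groups omitted at once is impossible, so 252 − 6 = 246.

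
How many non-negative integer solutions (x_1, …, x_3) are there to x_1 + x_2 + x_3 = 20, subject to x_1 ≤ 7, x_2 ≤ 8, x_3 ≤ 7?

6

Ignoring the caps, the number of non-negative solutions to x_1+…+x_3 = 20 is C(22,2) = 231.
Subtract solutions that violate a single cap (substitute x_i' = x_i − (cap_i+1)): x_1 ≥ 8 gives C(14,2) = 91; x_2 ≥ 9 gives C(13,2) = 78; x_3 ≥ 8 gives C(14,2) = 91. Together 260.
Add back pairs where two caps are both exceeded: 10 + 15 + 10 = 35.
By inclusion–exclusion the count is 231 − 260 + 35 = 6.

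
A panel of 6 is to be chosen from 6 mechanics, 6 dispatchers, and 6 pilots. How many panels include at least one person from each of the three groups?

15795

Unrestricted: C(18,6) = 18564 ways to pick any 6 of the 18.
Selections missing a whole group: no mechanics → C(12,6) = 924; no dispatchers → C(12,6) = 924; no pilots → C(12,6) = 924.
Add back selections omitting two groups (i.e. drawn from a single group): C(6,6) + C(6,6) + C(6,6) = 3.
By inclusion–exclusion: 18564 − 2772 + 3 = 15795.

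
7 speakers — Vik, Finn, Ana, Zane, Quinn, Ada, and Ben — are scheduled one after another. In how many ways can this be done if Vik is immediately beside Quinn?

1440

Treat {Vik, Quinn} as a single unit. There are 6 units to order, and the pair itself can be ordered 2 ways.
So the count is 2·(6)! = 1440.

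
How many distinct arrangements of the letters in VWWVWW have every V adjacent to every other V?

Treat the 2 copies of V as a single block. The multiset to arrange is then {VV, W, W, W, W}, 5 items in all.
That gives (5)!/(4!) = 5 arrangements.

5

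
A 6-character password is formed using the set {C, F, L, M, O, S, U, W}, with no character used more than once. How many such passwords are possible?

20160

This is a permutation of 6 out of 8: P(8,6) = 8!/2!.
8 × 7 × 6 × 5 × 4 × 3 = 20160.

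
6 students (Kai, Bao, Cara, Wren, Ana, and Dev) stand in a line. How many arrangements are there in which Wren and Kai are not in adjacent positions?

480

There are 6! = 720 arrangements in all. If Wren and Kai are adjacent, merging them into one block gives 2·(5)! = 240 arrangements.
Complementary counting: 720 − 240 = 480.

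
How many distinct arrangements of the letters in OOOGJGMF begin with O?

1260

With the first slot taken by O, it remains to arrange the other 7 letters (OOGJGMF).
Those 7 letters have G appearing twice and O appearing twice, giving (7)!/(2!·2!) = 1260.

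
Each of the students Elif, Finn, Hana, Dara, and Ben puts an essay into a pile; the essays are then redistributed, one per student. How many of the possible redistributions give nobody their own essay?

Let Aᵢ be the assignments in which student i gets their own essay. We want the size of the complement of A₁∪…∪A_5.
By inclusion–exclusion this is Σ_{j=0}^{5} (−1)^j C(5,j)·(5−j)!.
Computing: 120 − 120 + 60 − 20 + 5 − 1 = 44.

44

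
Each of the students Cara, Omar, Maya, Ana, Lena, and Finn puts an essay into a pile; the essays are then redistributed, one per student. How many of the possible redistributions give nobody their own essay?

This is the derangement count D_6: permutations of 6 items with no fixed point.
By inclusion–exclusion this is Σ_{j=0}^{6} (−1)^j C(6,j)·(6−j)!.
Computing: 720 − 720 + 360 − 120 + 30 − 6 + 1 = 265.

265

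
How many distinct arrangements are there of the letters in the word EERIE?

20

Letter multiplicities in EERIE: E×3, I×1, R×1.
So there are 5! / (3!) = 20 distinguishable arrangements.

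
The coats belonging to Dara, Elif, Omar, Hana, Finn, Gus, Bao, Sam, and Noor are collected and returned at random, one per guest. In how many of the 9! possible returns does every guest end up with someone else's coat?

Count assignments avoiding every fixed point. For any j of the 9 guests fixed to their own coat, the other 9−j can be arranged in (9−j)! ways.
By inclusion–exclusion this is Σ_{j=0}^{9} (−1)^j C(9,j)·(9−j)!.
Computing: 362880 − 362880 + 181440 − 60480 + 15120 − 3024 + 504 − 72 + 9 − 1 = 133496.

133496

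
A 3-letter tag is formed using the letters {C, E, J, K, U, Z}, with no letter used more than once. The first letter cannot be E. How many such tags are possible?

The first letter has 6−1 = 5 choices (anything except E).
The remaining 2 letters are filled from the other 5 symbols without repetition: 5 × 4 = 20.
Total: 5 × 20 = 100.

100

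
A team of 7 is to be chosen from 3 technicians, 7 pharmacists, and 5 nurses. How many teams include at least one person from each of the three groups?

With no constraint there are C(15,7) = 6435 possible selections.
Selections missing a whole group: no technicians → C(12,7) = 792; no pharmacists → C(8,7) = 8; no nurses → C(10,7) = 120.
Add back selections omitting two groups (i.e. drawn from a single group): C(3,7) + C(7,7) + C(5,7) = 1.
By inclusion–exclusion: 6435 − 920 + 1 = 5516.

5516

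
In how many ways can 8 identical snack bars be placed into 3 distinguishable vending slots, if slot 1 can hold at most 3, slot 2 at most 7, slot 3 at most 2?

11

By stars and bars, unrestricted non-negative solutions to x_1+…+x_3 = 8 number C(8+2,2) = 45.
Subtract solutions that violate a single cap (substitute x_i' = x_i − (cap_i+1)): x_1 ≥ 4 gives C(6,2) = 15; x_2 ≥ 8 gives C(2,2) = 1; x_3 ≥ 3 gives C(7,2) = 21. Together 37.
Add back pairs where two caps are both exceeded: 0 + 3 + 0 = 3.
By inclusion–exclusion the count is 45 − 37 + 3 = 11.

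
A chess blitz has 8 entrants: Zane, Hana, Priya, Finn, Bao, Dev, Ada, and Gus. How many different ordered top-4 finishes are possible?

1680

This is an ordered selection of 4 from 8: P(8,4).
That gives 8 × 7 × 6 × 5 = 1680.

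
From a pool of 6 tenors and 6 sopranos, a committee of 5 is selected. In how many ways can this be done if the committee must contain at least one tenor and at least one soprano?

780

Total 5-person selections from all 12: C(12,5) = 792.
Subtract selections that omit an entire group: no tenors → C(6,5) = 6; no sopranos → C(6,5) = 6.
Both groups omitted at once is impossible, so 792 − 12 = 780.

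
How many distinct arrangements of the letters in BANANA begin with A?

Fix A in the first position and arrange the remaining 5 letters.
Those 5 letters have A appearing twice and N appearing twice, giving (5)!/(2!·2!) = 30.

30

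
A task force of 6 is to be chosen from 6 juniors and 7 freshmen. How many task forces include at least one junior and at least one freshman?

1708

Total 6-person selections from all 13: C(13,6) = 1716.
Selections missing a whole group: no juniors → C(7,6) = 7; no freshmen → C(6,6) = 1.
Both groups omitted at once is impossible, so 1716 − 8 = 1708.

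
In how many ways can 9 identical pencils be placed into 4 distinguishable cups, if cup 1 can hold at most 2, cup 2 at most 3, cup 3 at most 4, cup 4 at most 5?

Without the upper bounds there are C(12,3) = 220 ways to split 9 among 4 cups.
Subtract solutions that violate a single cap (substitute x_i' = x_i − (cap_i+1)): x_1 ≥ 3 gives C(9,3) = 84; x_2 ≥ 4 gives C(8,3) = 56; x_3 ≥ 5 gives C(7,3) = 35; x_4 ≥ 6 gives C(6,3) = 20. Together 195.
Add back pairs where two caps are both exceeded: 10 + 4 + 1 + 1 + 0 + 0 = 16.
By inclusion–exclusion the count is 220 − 195 + 16 = 41.

41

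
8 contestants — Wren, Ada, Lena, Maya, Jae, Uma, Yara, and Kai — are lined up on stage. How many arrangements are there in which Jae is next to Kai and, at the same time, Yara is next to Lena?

Treat {Jae,Kai} as one block (2 orders) and {Yara,Lena} as another (2 orders).
That leaves 6 units to arrange: 2 × 2 × 6! = 4 × 720 = 2880.

2880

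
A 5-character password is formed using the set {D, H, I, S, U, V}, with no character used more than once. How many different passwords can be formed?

Choose and order 5 of the 6 symbols: the first character has 6 options, the next 5, and so on down to 2.
That product is 6 × 5 × 4 × 3 × 2 = 720.

720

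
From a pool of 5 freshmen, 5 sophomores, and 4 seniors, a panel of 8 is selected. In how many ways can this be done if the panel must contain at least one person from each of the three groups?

Unrestricted: C(14,8) = 3003 ways to pick any 8 of the 14.
Subtract selections that omit an entire group: no freshmen → C(9,8) = 9; no sophomores → C(9,8) = 9; no seniors → C(10,8) = 45.
Add back selections omitting two groups (i.e. drawn from a single group): C(5,8) + C(5,8) + C(4,8) = 0.
By inclusion–exclusion: 3003 − 63 + 0 = 2940.

2940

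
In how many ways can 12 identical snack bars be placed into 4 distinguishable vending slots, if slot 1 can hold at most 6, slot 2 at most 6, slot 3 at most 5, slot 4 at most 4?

145

By stars and bars, unrestricted non-negative solutions to x_1+…+x_4 = 12 number C(12+3,3) = 455.
Subtract solutions that violate a single cap (substitute x_i' = x_i − (cap_i+1)): x_1 ≥ 7 gives C(8,3) = 56; x_2 ≥ 7 gives C(8,3) = 56; x_3 ≥ 6 gives C(9,3) = 84; x_4 ≥ 5 gives C(10,3) = 120. Together 316.
Add back pairs where two caps are both exceeded: 0 + 0 + 1 + 0 + 1 + 4 = 6.
By inclusion–exclusion the count is 455 − 316 + 6 = 145.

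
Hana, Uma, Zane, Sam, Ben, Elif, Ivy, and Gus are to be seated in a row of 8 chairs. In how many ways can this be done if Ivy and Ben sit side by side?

Place the 6 others and the Ivy-Ben pair as 7 objects in a line; the pair has 2 internal arrangements.
So the count is 2·(7)! = 10080.

10080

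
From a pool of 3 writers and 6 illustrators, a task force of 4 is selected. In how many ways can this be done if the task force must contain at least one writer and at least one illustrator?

Total 4-person selections from all 9: C(9,4) = 126.
Subtract selections that omit an entire group: no writers → C(6,4) = 15; no illustrators → C(3,4) = 0.
Both groups omitted at once is impossible, so 126 − 15 = 111.

111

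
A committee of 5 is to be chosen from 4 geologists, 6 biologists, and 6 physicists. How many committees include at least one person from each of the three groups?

3084

With no constraint there are C(16,5) = 4368 possible selections.
Subtract selections that omit an entire group: no geologists → C(12,5) = 792; no biologists → C(10,5) = 252; no physicists → C(10,5) = 252.
Add back selections omitting two groups (i.e. drawn from a single group): C(4,5) + C(6,5) + C(6,5) = 12.
By inclusion–exclusion: 4368 − 1296 + 12 = 3084.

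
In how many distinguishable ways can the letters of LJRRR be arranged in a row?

20

LJRRR has 5 letters with R appearing 3 times.
The number of distinct arrangements is 5!/(3!) = 120/6 = 20.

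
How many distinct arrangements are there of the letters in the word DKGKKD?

60

Letter multiplicities in DKGKKD: D×2, G×1, K×3.
So there are 6! / (3!·2!) = 60 distinguishable arrangements.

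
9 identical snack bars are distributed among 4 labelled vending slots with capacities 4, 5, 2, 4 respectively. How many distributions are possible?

55

Ignoring the caps, the number of non-negative solutions to x_1+…+x_4 = 9 is C(12,3) = 220.
Subtract solutions that violate a single cap (substitute x_i' = x_i − (cap_i+1)): x_1 ≥ 5 gives C(7,3) = 35; x_2 ≥ 6 gives C(6,3) = 20; x_3 ≥ 3 gives C(9,3) = 84; x_4 ≥ 5 gives C(7,3) = 35. Together 174.
Add back pairs where two caps are both exceeded: 0 + 4 + 0 + 1 + 0 + 4 = 9.
By inclusion–exclusion the count is 220 − 174 + 9 = 55.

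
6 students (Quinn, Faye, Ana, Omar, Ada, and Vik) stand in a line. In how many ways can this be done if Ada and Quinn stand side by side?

240

Treat {Ada, Quinn} as a single unit. There are 5 units to order, and the pair itself can be ordered 2 ways.
So the count is 2·(5)! = 240.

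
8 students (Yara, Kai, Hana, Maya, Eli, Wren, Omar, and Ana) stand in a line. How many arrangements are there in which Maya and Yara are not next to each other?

30240

Of the 8! = 40320 arrangements, those with Maya and Yara adjacent number 2 × 7! = 10080 (treat the pair as a block with 2 internal orders).
So 40320 − 10080 = 30240 arrangements keep them apart.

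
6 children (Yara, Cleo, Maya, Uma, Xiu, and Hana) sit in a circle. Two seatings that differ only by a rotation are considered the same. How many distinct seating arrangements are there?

120

Around a circle, 6 distinct people have 6!/6 = (5)! = 120 rotationally distinct seatings.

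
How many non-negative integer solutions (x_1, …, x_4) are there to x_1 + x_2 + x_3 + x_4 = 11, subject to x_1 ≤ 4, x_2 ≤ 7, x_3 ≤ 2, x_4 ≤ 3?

41

Without the upper bounds there are C(14,3) = 364 ways to split 11 among 4 variables.
Subtract solutions that violate a single cap (substitute x_i' = x_i − (cap_i+1)): x_1 ≥ 5 gives C(9,3) = 84; x_2 ≥ 8 gives C(6,3) = 20; x_3 ≥ 3 gives C(11,3) = 165; x_4 ≥ 4 gives C(10,3) = 120. Together 389.
Add back pairs where two caps are both exceeded: 0 + 20 + 10 + 1 + 0 + 35 = 66.
By inclusion–exclusion the count is 364 − 389 + 66 = 41.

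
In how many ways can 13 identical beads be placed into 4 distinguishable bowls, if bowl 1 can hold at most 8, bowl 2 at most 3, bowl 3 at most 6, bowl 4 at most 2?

54

Ignoring the caps, the number of non-negative solutions to x_1+…+x_4 = 13 is C(16,3) = 560.
Subtract solutions that violate a single cap (substitute x_i' = x_i − (cap_i+1)): x_1 ≥ 9 gives C(7,3) = 35; x_2 ≥ 4 gives C(12,3) = 220; x_3 ≥ 7 gives C(9,3) = 84; x_4 ≥ 3 gives C(13,3) = 286. Together 625.
Add back pairs where two caps are both exceeded: 1 + 0 + 4 + 10 + 84 + 20 = 119.
By inclusion–exclusion the count is 560 − 625 + 119 = 54.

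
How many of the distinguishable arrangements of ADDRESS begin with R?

With the first slot taken by R, it remains to arrange the other 6 letters (ADDESS).
Those 6 letters have D appearing twice and S appearing twice, giving (6)!/(2!·2!) = 180.

180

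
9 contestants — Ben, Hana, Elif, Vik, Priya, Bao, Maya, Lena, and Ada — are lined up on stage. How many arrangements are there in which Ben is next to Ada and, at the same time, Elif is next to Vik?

Treat {Ben,Ada} as one block (2 orders) and {Elif,Vik} as another (2 orders).
That leaves 7 units to arrange: 2 × 2 × 7! = 4 × 5040 = 20160.

20160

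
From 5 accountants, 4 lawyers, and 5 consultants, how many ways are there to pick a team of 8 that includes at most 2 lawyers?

Split by how many lawyers are chosen (0 through 2).
Sum: C(4,0)·C(10,8) + C(4,1)·C(10,7) + C(4,2)·C(10,6) = 45 + 480 + 1260 = 1785.

1785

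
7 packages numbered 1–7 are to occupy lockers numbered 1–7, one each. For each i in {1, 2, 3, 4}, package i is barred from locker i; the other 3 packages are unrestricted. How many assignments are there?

Let Aᵢ (for 1 ≤ i ≤ 4) be the placements that put package i in its forbidden locker. Any j of these fix j positions, leaving (7−j)! ways to fill the rest, and there are C(4,j) ways to pick which j.
By inclusion–exclusion, the number of valid placements is Σ_{j=0}^{4} (−1)^j C(4,j)·(7−j)!.
Computing: 5040 − 2880 + 720 − 96 + 6 = 2790.

2790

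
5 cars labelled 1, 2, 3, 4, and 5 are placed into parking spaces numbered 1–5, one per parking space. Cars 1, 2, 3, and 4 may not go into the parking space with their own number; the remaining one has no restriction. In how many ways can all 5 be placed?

Let Aᵢ (for 1 ≤ i ≤ 4) be the placements that put car i in its forbidden parking space. Any j of these fix j positions, leaving (5−j)! ways to fill the rest, and there are C(4,j) ways to pick which j.
By inclusion–exclusion, the number of valid placements is Σ_{j=0}^{4} (−1)^j C(4,j)·(5−j)!.
Computing: 120 − 96 + 36 − 8 + 1 = 53.

53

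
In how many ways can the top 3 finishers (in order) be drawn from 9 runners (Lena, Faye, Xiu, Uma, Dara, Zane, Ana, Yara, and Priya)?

504

This is an ordered selection of 3 from 9: P(9,3).
That gives 9 × 8 × 7 = 504.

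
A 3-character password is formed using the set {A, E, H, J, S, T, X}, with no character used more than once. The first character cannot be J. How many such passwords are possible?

The first character has 7−1 = 6 choices (anything except J).
The remaining 2 characters are filled from the other 6 symbols without repetition: 6 × 5 = 30.
Total: 6 × 30 = 180.

180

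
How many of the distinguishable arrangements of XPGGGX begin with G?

Fix G in the first position and arrange the remaining 5 letters.
Those 5 letters have G appearing twice and X appearing twice, giving (5)!/(2!·2!) = 30.

30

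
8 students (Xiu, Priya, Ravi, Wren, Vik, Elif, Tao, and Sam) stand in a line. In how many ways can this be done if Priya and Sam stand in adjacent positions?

Place the 6 others and the Priya-Sam pair as 7 objects in a line; the pair has 2 internal arrangements.
That gives 2 × 7! = 2 × 5040 = 10080.

10080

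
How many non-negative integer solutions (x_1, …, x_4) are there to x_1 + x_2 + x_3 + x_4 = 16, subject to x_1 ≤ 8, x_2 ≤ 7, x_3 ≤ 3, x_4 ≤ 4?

Without the upper bounds there are C(19,3) = 969 ways to split 16 among 4 variables.
Subtract solutions that violate a single cap (substitute x_i' = x_i − (cap_i+1)): x_1 ≥ 9 gives C(10,3) = 120; x_2 ≥ 8 gives C(11,3) = 165; x_3 ≥ 4 gives C(15,3) = 455; x_4 ≥ 5 gives C(14,3) = 364. Together 1104.
Add back pairs where two caps are both exceeded: 0 + 20 + 10 + 35 + 20 + 120 = 205.
By inclusion–exclusion the count is 969 − 1104 + 205 = 70.

70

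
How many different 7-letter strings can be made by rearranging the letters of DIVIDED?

420

Letter multiplicities in DIVIDED: D×3, E×1, I×2, V×1.
Dividing 7! = 5040 by 3!·2! = 12 for the repeated letters gives 420.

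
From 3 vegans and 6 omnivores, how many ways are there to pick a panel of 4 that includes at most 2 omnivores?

51

Split by how many omnivores are chosen (0 through 2).
Sum: C(6,0)·C(3,4) + C(6,1)·C(3,3) + C(6,2)·C(3,2) = 0 + 6 + 45 = 51.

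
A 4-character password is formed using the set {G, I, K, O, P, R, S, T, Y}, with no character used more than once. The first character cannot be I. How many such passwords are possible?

The first character has 9−1 = 8 choices (anything except I).
The remaining 3 characters are filled from the other 8 symbols without repetition: 8 × 7 × 6 = 336.
Total: 8 × 336 = 2688.

2688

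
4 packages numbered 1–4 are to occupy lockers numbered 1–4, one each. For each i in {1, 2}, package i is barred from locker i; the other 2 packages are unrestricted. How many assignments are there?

Let Aᵢ (for i ∈ {1, 2}) be the placements that put package i in its forbidden locker. Any j of these fix j positions, leaving (4−j)! ways to fill the rest, and there are C(2,j) ways to pick which j.
By inclusion–exclusion, the number of valid placements is Σ_{j=0}^{2} (−1)^j C(2,j)·(4−j)!.
Computing: 24 − 12 + 2 = 14.

14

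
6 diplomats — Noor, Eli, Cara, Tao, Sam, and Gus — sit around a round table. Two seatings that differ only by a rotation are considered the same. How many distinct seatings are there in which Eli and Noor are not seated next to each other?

Without the restriction there are (5)! = 120 seatings.
Seatings with Eli beside Noor: treat them as a block with 2 internal orders, giving 2 × (4)! = 48.
Subtracting, 120 − 48 = 72.

72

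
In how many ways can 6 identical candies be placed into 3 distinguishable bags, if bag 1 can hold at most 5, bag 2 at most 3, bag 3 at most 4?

18

Without the upper bounds there are C(8,2) = 28 ways to split 6 among 3 bags.
Subtract solutions that violate a single cap (substitute x_i' = x_i − (cap_i+1)): x_1 ≥ 6 gives C(2,2) = 1; x_2 ≥ 4 gives C(4,2) = 6; x_3 ≥ 5 gives C(3,2) = 3. Together 10.
No two caps can be exceeded simultaneously, so the pair terms are all 0.
By inclusion–exclusion the count is 28 − 10 + 0 = 18.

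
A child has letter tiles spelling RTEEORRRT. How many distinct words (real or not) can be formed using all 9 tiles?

3780

The 9 letters of RTEEORRRT have repeats: E appearing twice, R appearing 4 times, and T appearing twice.
So there are 9! / (4!·2!·2!) = 3780 distinguishable arrangements.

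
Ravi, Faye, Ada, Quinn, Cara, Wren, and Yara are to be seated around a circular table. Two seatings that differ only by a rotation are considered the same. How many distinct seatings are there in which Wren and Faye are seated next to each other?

Glue Wren and Faye into a block (2 internal orders). Seating 6 units around a circle gives (5)! arrangements.
So 2 × (5)! = 2 × 120 = 240.

240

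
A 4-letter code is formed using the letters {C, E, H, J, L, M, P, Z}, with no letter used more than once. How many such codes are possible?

1680

This is a permutation of 4 out of 8: P(8,4) = 8!/4!.
That product is 8 × 7 × 6 × 5 = 1680.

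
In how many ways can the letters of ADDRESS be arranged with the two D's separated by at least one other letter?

Total arrangements of ADDRESS: 7!/(2!·2!) = 1260.
Arrangements with the D's together: treat DD as one letter, giving (6)!/(2!) = 360.
Hence 1260 − 360 = 900.

900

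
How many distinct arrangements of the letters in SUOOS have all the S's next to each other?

Treat the 2 copies of S as a single block. The multiset to arrange is then {SS, O, O, U}, 4 items in all.
That gives (4)!/(2!) = 12 arrangements.

12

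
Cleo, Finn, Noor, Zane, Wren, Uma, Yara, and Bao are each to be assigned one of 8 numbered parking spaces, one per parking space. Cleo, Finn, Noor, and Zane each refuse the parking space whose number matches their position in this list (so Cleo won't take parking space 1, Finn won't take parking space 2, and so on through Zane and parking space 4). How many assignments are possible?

24024

Let Aᵢ (for 1 ≤ i ≤ 4) be the placements that put person i in their forbidden parking space. Any j of these fix j positions, leaving (8−j)! ways to fill the rest, and there are C(4,j) ways to pick which j.
By inclusion–exclusion, the number of valid placements is Σ_{j=0}^{4} (−1)^j C(4,j)·(8−j)!.
Computing: 40320 − 20160 + 4320 − 480 + 24 = 24024.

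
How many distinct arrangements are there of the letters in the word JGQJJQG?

210

The 7 letters of JGQJJQG have repeats: G appearing twice, J appearing 3 times, and Q appearing twice.
So there are 7! / (3!·2!·2!) = 210 distinguishable arrangements.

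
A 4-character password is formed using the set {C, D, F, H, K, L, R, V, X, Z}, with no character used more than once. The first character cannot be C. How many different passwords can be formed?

The first character has 10−1 = 9 choices (anything except C).
The remaining 3 characters are filled from the other 9 symbols without repetition: 9 × 8 × 7 = 504.
Total: 9 × 504 = 4536.

4536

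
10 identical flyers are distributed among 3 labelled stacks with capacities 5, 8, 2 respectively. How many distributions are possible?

15

By stars and bars, unrestricted non-negative solutions to x_1+…+x_3 = 10 number C(10+2,2) = 66.
Subtract solutions that violate a single cap (substitute x_i' = x_i − (cap_i+1)): x_1 ≥ 6 gives C(6,2) = 15; x_2 ≥ 9 gives C(3,2) = 3; x_3 ≥ 3 gives C(9,2) = 36. Together 54.
Add back pairs where two caps are both exceeded: 0 + 3 + 0 = 3.
By inclusion–exclusion the count is 66 − 54 + 3 = 15.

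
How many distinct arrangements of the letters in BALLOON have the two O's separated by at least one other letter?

Total arrangements of BALLOON: 7!/(2!·2!) = 1260.
Arrangements with the O's together: treat OO as one letter, giving (6)!/(2!) = 360.
Subtracting, 1260 − 360 = 900 arrangements keep the O's apart.

900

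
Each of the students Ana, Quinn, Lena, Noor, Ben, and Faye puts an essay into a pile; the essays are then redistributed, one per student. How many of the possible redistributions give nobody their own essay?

Let Aᵢ be the assignments in which student i gets their own essay. We want the size of the complement of A₁∪…∪A_6.
By inclusion–exclusion this is Σ_{j=0}^{6} (−1)^j C(6,j)·(6−j)!.
Computing: 720 − 720 + 360 − 120 + 30 − 6 + 1 = 265.

265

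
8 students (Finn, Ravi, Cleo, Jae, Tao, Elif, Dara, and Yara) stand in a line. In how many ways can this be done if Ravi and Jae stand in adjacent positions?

Place the 6 others and the Ravi-Jae pair as 7 objects in a line; the pair has 2 internal arrangements.
So the count is 2·(7)! = 10080.

10080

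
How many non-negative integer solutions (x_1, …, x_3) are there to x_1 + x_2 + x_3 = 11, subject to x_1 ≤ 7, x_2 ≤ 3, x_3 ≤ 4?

Ignoring the caps, the number of non-negative solutions to x_1+…+x_3 = 11 is C(13,2) = 78.
Subtract solutions that violate a single cap (substitute x_i' = x_i − (cap_i+1)): x_1 ≥ 8 gives C(5,2) = 10; x_2 ≥ 4 gives C(9,2) = 36; x_3 ≥ 5 gives C(8,2) = 28. Together 74.
Add back pairs where two caps are both exceeded: 0 + 0 + 6 = 6.
By inclusion–exclusion the count is 78 − 74 + 6 = 10.

10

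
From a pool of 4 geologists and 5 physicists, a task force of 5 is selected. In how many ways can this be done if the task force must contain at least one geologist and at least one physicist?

Unrestricted: C(9,5) = 126 ways to pick any 5 of the 9.
Selections missing a whole group: no geologists → C(5,5) = 1; no physicists → C(4,5) = 0.
Both groups omitted at once is impossible, so 126 − 1 = 125.

125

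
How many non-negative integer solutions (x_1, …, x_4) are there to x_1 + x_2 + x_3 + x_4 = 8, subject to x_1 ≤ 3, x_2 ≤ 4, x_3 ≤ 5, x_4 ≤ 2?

49

By stars and bars, unrestricted non-negative solutions to x_1+…+x_4 = 8 number C(8+3,3) = 165.
Subtract solutions that violate a single cap (substitute x_i' = x_i − (cap_i+1)): x_1 ≥ 4 gives C(7,3) = 35; x_2 ≥ 5 gives C(6,3) = 20; x_3 ≥ 6 gives C(5,3) = 10; x_4 ≥ 3 gives C(8,3) = 56. Together 121.
Add back pairs where two caps are both exceeded: 0 + 0 + 4 + 0 + 1 + 0 = 5.
By inclusion–exclusion the count is 165 − 121 + 5 = 49.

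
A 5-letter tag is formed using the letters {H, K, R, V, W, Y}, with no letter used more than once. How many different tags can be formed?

720

Choose and order 5 of the 6 symbols: the first letter has 6 options, the next 5, and so on down to 2.
That product is 6 × 5 × 4 × 3 × 2 = 720.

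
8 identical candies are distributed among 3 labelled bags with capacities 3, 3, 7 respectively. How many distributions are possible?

Ignoring the caps, the number of non-negative solutions to x_1+…+x_3 = 8 is C(10,2) = 45.
Subtract solutions that violate a single cap (substitute x_i' = x_i − (cap_i+1)): x_1 ≥ 4 gives C(6,2) = 15; x_2 ≥ 4 gives C(6,2) = 15; x_3 ≥ 8 gives C(2,2) = 1. Together 31.
Add back pairs where two caps are both exceeded: 1 + 0 + 0 = 1.
By inclusion–exclusion the count is 45 − 31 + 1 = 15.

15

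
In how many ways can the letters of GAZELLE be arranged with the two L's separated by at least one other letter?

900

There are 7!/(2!·2!) = 1260 arrangements of GAZELLE in total.
Arrangements with the L's together: treat LL as one letter, giving (6)!/(2!) = 360.
Hence 1260 − 360 = 900.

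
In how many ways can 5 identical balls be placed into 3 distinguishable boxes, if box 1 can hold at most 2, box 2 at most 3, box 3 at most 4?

11

Without the upper bounds there are C(7,2) = 21 ways to split 5 among 3 boxes.
Subtract solutions that violate a single cap (substitute x_i' = x_i − (cap_i+1)): x_1 ≥ 3 gives C(4,2) = 6; x_2 ≥ 4 gives C(3,2) = 3; x_3 ≥ 5 gives C(2,2) = 1. Together 10.
No two caps can be exceeded simultaneously, so the pair terms are all 0.
By inclusion–exclusion the count is 21 − 10 + 0 = 11.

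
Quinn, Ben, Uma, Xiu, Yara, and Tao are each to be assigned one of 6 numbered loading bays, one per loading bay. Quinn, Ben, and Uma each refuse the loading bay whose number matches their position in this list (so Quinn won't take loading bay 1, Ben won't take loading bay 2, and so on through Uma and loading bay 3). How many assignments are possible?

426

Let Aᵢ (for i ∈ {1, 2, 3}) be the placements that put person i in their forbidden loading bay. Any j of these fix j positions, leaving (6−j)! ways to fill the rest, and there are C(3,j) ways to pick which j.
By inclusion–exclusion, the number of valid placements is Σ_{j=0}^{3} (−1)^j C(3,j)·(6−j)!.
Computing: 720 − 360 + 72 − 6 = 426.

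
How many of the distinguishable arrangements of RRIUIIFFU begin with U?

1680

With the first slot taken by U, it remains to arrange the other 8 letters (RRIIIFFU).
Those 8 letters have F appearing twice, I appearing 3 times, and R appearing twice, giving (8)!/(3!·2!·2!) = 1680.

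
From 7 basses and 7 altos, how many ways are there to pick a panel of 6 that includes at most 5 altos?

Split by how many altos are chosen (0 through 5).
Sum: C(7,0)·C(7,6) + C(7,1)·C(7,5) + C(7,2)·C(7,4) + C(7,3)·C(7,3) + C(7,4)·C(7,2) + C(7,5)·C(7,1) = 7 + 147 + 735 + 1225 + 735 + 147 = 2996.

2996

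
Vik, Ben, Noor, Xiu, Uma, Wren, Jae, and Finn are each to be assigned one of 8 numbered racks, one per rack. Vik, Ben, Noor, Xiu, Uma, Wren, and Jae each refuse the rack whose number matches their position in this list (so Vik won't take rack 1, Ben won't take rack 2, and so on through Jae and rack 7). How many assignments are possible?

Let Aᵢ (for 1 ≤ i ≤ 7) be the placements that put person i in their forbidden rack. Any j of these fix j positions, leaving (8−j)! ways to fill the rest, and there are C(7,j) ways to pick which j.
By inclusion–exclusion, the number of valid placements is Σ_{j=0}^{7} (−1)^j C(7,j)·(8−j)!.
Computing: 40320 − 35280 + 15120 − 4200 + 840 − 126 + 14 − 1 = 16687.

16687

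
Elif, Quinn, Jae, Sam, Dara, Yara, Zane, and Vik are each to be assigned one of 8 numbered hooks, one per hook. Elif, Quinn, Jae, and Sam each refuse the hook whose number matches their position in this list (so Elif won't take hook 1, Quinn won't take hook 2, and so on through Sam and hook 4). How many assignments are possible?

Let Aᵢ (for 1 ≤ i ≤ 4) be the placements that put person i in their forbidden hook. Any j of these fix j positions, leaving (8−j)! ways to fill the rest, and there are C(4,j) ways to pick which j.
By inclusion–exclusion, the number of valid placements is Σ_{j=0}^{4} (−1)^j C(4,j)·(8−j)!.
Computing: 40320 − 20160 + 4320 − 480 + 24 = 24024.

24024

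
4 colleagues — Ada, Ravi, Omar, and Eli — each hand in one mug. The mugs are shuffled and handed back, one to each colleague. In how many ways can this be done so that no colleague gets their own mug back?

Count assignments avoiding every fixed point. For any j of the 4 colleagues fixed to their own mug, the other 4−j can be arranged in (4−j)! ways.
By inclusion–exclusion this is Σ_{j=0}^{4} (−1)^j C(4,j)·(4−j)!.
Computing: 24 − 24 + 12 − 4 + 1 = 9.

9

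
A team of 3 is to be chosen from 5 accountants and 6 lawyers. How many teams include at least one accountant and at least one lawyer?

With no constraint there are C(11,3) = 165 possible selections.
Subtract selections that omit an entire group: no accountants → C(6,3) = 20; no lawyers → C(5,3) = 10.
Both groups omitted at once is impossible, so 165 − 30 = 135.

135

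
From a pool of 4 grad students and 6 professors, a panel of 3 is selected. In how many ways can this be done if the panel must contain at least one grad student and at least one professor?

96

With no constraint there are C(10,3) = 120 possible selections.
Selections missing a whole group: no grad students → C(6,3) = 20; no professors → C(4,3) = 4.
Both groups omitted at once is impossible, so 120 − 24 = 96.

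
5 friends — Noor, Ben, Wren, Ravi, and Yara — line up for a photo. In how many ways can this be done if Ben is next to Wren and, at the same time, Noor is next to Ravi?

24

Treat {Ben,Wren} as one block (2 orders) and {Noor,Ravi} as another (2 orders).
That leaves 3 units to arrange: 2 × 2 × 3! = 4 × 6 = 24.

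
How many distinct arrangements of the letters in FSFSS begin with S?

6

With the first slot taken by S, it remains to arrange the other 4 letters (FFSS).
Those 4 letters have F appearing twice and S appearing twice, giving (4)!/(2!·2!) = 6.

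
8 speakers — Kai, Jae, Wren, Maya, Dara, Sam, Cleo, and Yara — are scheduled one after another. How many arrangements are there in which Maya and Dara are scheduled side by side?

10080

Glue Maya and Dara into one block (2 internal orders), leaving 7 units to arrange in a row.
That gives 2 × 7! = 2 × 5040 = 10080.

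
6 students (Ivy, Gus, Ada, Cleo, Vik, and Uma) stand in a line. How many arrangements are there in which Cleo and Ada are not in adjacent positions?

480

There are 6! = 720 arrangements in all. If Cleo and Ada are adjacent, merging them into one block gives 2·(5)! = 240 arrangements.
Complementary counting: 720 − 240 = 480.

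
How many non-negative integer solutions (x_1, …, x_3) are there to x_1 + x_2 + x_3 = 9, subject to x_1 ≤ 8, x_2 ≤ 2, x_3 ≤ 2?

8

Ignoring the caps, the number of non-negative solutions to x_1+…+x_3 = 9 is C(11,2) = 55.
Subtract solutions that violate a single cap (substitute x_i' = x_i − (cap_i+1)): x_1 ≥ 9 gives C(2,2) = 1; x_2 ≥ 3 gives C(8,2) = 28; x_3 ≥ 3 gives C(8,2) = 28. Together 57.
Add back pairs where two caps are both exceeded: 0 + 0 + 10 = 10.
By inclusion–exclusion the count is 55 − 57 + 10 = 8.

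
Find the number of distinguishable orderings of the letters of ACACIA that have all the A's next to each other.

Treat the 3 copies of A as a single block. The multiset to arrange is then {AAA, C, C, I}, 4 items in all.
That gives (4)!/(2!) = 12 arrangements.

12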